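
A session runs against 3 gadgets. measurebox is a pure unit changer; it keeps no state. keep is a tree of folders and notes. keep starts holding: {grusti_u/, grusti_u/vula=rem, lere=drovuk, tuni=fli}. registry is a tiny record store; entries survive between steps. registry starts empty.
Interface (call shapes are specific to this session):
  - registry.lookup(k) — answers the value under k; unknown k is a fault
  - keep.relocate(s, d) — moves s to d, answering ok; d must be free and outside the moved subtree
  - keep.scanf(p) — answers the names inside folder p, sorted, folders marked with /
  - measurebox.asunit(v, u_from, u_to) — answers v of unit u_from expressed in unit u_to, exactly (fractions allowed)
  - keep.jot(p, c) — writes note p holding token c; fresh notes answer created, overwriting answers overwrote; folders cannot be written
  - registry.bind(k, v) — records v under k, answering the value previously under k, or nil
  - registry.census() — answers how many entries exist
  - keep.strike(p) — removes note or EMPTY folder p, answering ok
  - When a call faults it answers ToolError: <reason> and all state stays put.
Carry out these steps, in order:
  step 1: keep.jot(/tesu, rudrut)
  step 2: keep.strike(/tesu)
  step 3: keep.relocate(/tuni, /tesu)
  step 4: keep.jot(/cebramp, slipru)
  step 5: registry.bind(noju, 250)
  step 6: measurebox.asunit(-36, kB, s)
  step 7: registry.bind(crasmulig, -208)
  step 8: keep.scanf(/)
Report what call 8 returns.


Answer: [cebramp, grusti_u/, lere, tesu]

Derivation:
→ keep.jot(p→/tesu, c→rudrut)
← created
→ keep.strike(p→/tesu)
← ok
→ keep.relocate(s→/tuni, d→/tesu)
← ok
→ keep.jot(p→/cebramp, c→slipru)
← created
→ registry.bind(k→noju, v→250)
← nil
→ measurebox.asunit(v→-36, u_from→kB, u_to→s)
← ToolError: incompatible units
→ registry.bind(k→crasmulig, v→-208)
← nil
→ keep.scanf(p→/)
← [cebramp, grusti_u/, lere, tesu]


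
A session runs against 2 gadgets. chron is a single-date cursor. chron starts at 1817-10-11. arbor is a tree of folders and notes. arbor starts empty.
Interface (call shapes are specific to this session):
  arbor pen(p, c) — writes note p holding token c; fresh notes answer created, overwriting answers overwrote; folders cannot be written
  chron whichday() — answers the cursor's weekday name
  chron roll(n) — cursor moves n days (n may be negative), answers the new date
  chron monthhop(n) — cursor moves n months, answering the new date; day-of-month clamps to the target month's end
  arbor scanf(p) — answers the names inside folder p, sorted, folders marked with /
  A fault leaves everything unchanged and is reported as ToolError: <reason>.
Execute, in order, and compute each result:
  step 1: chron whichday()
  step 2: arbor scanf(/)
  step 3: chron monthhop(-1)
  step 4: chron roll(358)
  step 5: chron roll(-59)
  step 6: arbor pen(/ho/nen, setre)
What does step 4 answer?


$ chron whichday
:: Saturday
$ arbor scanf p→/
:: []
$ chron monthhop n→-1
:: 1817-09-11
$ chron roll n→358
:: 1818-09-04
$ chron roll n→-59
:: 1818-07-07
$ arbor pen p→/ho/nen c→setre
:: ToolError: no parent

Answer: 1818-09-04


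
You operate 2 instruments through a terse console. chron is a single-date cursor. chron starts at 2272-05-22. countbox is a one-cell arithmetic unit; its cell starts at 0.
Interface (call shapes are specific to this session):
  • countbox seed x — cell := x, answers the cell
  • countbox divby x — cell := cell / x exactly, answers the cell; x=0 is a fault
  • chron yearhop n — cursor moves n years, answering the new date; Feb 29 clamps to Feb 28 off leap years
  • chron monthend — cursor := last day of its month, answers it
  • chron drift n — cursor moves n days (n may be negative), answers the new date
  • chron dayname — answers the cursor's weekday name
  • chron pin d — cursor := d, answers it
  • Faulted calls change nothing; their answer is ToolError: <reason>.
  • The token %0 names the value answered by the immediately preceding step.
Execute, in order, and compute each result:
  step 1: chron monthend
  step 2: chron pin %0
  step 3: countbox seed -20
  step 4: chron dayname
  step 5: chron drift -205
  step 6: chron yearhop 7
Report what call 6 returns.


-- 1. chron monthend() == 2272-05-31
-- 2. chron pin(d→%0) == 2272-05-31
-- 3. countbox seed(x→-20) == -20
-- 4. chron dayname() == Friday
-- 5. chron drift(n→-205) == 2271-11-08
-- 6. chron yearhop(n→7) == 2278-11-08

Answer: 2278-11-08


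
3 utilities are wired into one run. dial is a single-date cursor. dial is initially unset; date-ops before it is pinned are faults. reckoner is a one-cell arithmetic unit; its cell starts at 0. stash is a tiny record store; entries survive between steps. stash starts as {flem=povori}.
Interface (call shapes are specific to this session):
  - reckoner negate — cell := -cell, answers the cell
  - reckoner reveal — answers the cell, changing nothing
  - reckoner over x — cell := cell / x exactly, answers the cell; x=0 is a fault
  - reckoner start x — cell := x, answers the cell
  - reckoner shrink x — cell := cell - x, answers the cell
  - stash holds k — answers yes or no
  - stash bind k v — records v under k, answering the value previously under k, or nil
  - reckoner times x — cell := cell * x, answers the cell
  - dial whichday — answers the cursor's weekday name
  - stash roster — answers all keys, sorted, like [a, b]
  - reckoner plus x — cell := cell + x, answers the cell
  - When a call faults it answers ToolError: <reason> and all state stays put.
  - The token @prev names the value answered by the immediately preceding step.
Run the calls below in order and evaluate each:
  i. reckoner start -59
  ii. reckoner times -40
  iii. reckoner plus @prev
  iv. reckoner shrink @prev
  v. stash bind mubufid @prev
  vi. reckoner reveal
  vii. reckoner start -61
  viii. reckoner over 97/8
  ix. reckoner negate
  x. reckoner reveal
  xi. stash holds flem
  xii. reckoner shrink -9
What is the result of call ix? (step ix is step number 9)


~$ reckoner start -59
[out] -59
~$ reckoner times -40
[out] 2360
~$ reckoner plus @prev
[out] 4720
~$ reckoner shrink @prev
[out] 0
~$ stash bind mubufid @prev
[out] nil
~$ reckoner reveal
[out] 0
~$ reckoner start -61
[out] -61
~$ reckoner over 97/8
[out] -488/97
~$ reckoner negate
[out] 488/97
~$ reckoner reveal
[out] 488/97
~$ stash holds flem
[out] yes
~$ reckoner shrink -9
[out] 1361/97

Answer: 488/97


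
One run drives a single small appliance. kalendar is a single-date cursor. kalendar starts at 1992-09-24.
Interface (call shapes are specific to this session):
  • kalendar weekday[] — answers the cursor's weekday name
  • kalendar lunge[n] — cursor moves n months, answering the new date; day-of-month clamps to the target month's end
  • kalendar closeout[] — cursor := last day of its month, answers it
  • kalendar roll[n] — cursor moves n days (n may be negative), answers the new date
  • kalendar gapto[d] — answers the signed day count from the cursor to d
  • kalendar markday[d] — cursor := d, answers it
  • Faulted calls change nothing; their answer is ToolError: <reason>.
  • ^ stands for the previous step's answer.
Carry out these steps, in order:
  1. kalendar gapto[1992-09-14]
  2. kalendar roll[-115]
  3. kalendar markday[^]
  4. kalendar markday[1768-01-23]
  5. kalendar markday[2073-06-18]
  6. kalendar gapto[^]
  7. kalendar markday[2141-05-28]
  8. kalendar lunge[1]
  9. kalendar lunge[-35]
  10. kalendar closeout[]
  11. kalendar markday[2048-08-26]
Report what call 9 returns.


Answer: 2138-07-28

Derivation:
-- kalendar gapto(d='1992-09-14') -> -10
-- kalendar roll(n='-115') -> 1992-06-01
-- kalendar markday(d='^') -> 1992-06-01
-- kalendar markday(d='1768-01-23') -> 1768-01-23
-- kalendar markday(d='2073-06-18') -> 2073-06-18
-- kalendar gapto(d='^') -> 0
-- kalendar markday(d='2141-05-28') -> 2141-05-28
-- kalendar lunge(n='1') -> 2141-06-28
-- kalendar lunge(n='-35') -> 2138-07-28
-- kalendar closeout() -> 2138-07-31
-- kalendar markday(d='2048-08-26') -> 2048-08-26


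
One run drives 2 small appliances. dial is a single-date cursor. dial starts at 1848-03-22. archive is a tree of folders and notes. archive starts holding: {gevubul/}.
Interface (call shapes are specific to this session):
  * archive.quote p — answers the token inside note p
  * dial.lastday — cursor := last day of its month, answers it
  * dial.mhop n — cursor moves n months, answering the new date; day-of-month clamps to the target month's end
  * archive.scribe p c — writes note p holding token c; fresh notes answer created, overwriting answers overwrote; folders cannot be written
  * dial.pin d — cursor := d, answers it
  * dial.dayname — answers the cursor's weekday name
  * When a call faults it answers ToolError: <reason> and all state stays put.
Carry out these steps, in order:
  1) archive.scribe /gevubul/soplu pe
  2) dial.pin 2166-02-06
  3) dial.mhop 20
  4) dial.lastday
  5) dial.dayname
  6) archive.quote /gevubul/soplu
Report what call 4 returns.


Answer: 2167-10-31

Derivation:
-- archive.scribe(p=/gevubul/soplu, c=pe) ~> created
-- dial.pin(d=2166-02-06) ~> 2166-02-06
-- dial.mhop(n=20) ~> 2167-10-06
-- dial.lastday() ~> 2167-10-31
-- dial.dayname() ~> Saturday
-- archive.quote(p=/gevubul/soplu) ~> pe


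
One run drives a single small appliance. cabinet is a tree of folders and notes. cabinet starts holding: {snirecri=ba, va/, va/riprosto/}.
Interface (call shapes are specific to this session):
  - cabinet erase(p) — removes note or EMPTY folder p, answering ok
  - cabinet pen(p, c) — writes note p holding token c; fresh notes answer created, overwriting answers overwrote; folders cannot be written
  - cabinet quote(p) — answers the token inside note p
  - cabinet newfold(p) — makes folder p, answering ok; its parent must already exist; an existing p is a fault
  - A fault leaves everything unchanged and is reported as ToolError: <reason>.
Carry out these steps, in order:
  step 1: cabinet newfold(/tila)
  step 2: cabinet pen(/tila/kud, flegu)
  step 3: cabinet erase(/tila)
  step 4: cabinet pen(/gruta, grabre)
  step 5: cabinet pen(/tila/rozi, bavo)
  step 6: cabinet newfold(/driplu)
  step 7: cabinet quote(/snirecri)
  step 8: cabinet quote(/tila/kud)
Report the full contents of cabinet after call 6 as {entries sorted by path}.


==> cabinet newfold(p: /tila)
<== ok
==> cabinet pen(p: /tila/kud, c: flegu)
<== created
==> cabinet erase(p: /tila)
<== ToolError: not empty
==> cabinet pen(p: /gruta, c: grabre)
<== created
==> cabinet pen(p: /tila/rozi, c: bavo)
<== created
==> cabinet newfold(p: /driplu)
<== ok
==> cabinet quote(p: /snirecri)
<== ba
==> cabinet quote(p: /tila/kud)
<== flegu

Answer: {driplu/, gruta=grabre, snirecri=ba, tila/, tila/kud=flegu, tila/rozi=bavo, va/, va/riprosto/}


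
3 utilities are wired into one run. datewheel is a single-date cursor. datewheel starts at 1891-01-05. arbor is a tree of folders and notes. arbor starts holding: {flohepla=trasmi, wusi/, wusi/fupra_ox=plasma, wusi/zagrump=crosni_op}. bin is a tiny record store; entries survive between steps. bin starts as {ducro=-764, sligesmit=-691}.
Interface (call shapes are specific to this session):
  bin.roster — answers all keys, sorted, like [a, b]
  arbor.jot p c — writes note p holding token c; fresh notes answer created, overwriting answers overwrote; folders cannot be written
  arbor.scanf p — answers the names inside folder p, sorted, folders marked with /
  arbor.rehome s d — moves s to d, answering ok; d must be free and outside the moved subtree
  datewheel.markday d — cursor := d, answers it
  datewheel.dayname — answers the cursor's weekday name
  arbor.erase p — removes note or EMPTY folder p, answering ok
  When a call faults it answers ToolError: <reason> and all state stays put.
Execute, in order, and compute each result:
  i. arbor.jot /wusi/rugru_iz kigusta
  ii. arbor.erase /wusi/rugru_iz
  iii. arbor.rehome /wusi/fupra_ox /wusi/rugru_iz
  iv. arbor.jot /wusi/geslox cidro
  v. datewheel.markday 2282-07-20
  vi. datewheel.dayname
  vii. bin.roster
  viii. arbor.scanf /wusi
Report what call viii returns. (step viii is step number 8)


Answer: [geslox, rugru_iz, zagrump]

Derivation:
;; jot(/wusi/rugru_iz, kigusta) == created
;; erase(/wusi/rugru_iz) == ok
;; rehome(/wusi/fupra_ox, /wusi/rugru_iz) == ok
;; jot(/wusi/geslox, cidro) == created
;; markday(2282-07-20) == 2282-07-20
;; dayname() == Thursday
;; roster() == [ducro, sligesmit]
;; scanf(/wusi) == [geslox, rugru_iz, zagrump]


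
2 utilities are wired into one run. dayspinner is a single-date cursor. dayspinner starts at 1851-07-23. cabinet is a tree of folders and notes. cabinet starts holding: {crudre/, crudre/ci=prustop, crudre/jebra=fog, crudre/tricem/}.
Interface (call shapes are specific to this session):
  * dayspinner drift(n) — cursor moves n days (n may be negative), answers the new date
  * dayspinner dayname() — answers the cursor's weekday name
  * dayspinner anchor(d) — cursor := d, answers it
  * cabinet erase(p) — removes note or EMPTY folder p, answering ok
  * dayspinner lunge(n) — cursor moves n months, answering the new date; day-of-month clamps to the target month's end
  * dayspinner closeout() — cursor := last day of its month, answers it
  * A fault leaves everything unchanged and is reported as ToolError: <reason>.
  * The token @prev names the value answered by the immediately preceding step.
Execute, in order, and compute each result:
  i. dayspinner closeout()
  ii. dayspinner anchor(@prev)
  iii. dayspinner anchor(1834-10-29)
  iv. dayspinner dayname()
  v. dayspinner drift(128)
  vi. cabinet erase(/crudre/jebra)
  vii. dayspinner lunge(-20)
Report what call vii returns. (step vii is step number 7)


Answer: 1833-07-06

Derivation:
% dayspinner closeout() -> 1851-07-31
% dayspinner anchor(d='@prev') -> 1851-07-31
% dayspinner anchor(d='1834-10-29') -> 1834-10-29
% dayspinner dayname() -> Wednesday
% dayspinner drift(n='128') -> 1835-03-06
% cabinet erase(p='/crudre/jebra') -> ok
% dayspinner lunge(n='-20') -> 1833-07-06


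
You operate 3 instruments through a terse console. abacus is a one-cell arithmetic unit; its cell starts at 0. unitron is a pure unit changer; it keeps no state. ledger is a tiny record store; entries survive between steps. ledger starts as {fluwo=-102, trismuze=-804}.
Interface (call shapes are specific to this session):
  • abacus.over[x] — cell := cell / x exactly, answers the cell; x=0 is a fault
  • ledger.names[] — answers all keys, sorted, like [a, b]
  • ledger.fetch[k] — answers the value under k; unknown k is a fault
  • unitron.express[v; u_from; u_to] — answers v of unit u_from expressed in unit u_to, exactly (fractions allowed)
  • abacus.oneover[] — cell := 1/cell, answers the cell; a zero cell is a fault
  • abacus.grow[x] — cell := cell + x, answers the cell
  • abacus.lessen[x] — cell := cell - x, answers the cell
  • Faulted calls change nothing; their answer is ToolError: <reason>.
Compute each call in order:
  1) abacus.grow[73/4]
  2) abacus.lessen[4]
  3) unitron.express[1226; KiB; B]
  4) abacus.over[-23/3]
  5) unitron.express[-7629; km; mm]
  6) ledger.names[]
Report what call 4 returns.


Answer: -171/92

Derivation:
$ grow 73/4
[out] 73/4
$ lessen 4
[out] 57/4
$ express 1226 KiB B
[out] 1255424
$ over -23/3
[out] -171/92
$ express -7629 km mm
[out] -7629000000
$ names
[out] [fluwo, trismuze]


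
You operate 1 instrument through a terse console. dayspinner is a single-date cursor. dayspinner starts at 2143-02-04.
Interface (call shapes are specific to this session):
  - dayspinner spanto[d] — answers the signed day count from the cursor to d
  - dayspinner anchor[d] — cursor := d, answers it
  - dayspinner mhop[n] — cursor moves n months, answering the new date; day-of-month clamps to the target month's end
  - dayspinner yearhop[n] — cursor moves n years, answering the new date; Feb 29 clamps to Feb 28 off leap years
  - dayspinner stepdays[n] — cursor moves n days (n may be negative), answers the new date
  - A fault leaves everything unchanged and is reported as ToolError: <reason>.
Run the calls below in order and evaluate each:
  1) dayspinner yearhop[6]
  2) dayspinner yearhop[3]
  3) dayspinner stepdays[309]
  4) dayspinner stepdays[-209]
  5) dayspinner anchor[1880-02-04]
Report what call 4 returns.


;; dayspinner yearhop(6) == 2149-02-04
;; dayspinner yearhop(3) == 2152-02-04
;; dayspinner stepdays(309) == 2152-12-09
;; dayspinner stepdays(-209) == 2152-05-14
;; dayspinner anchor(1880-02-04) == 1880-02-04

Answer: 2152-05-14


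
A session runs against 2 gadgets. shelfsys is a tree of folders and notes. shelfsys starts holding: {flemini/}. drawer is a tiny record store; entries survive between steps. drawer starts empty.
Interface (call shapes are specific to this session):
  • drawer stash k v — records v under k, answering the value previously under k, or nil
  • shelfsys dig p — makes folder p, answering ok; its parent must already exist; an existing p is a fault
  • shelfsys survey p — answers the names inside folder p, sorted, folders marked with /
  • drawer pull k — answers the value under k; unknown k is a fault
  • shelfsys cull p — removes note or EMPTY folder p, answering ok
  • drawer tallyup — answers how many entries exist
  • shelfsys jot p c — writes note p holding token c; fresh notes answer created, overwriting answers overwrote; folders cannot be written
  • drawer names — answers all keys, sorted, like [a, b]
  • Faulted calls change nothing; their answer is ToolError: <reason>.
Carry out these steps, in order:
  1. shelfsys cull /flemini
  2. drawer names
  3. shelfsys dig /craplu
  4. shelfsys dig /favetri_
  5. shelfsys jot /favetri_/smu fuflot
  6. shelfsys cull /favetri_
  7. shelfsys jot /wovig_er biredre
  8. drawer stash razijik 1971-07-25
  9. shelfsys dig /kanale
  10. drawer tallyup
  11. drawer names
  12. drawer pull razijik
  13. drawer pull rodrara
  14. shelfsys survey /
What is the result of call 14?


I call shelfsys cull passing p='/flemini', and observe ok.
Calling drawer names(), — result: [].
Then shelfsys dig passing p='/craplu', — result: ok.
Next I call shelfsys dig passing p='/favetri_', yielding ok.
I try shelfsys jot passing p='/favetri_/smu', c='fuflot', which returns created.
Next I call shelfsys cull passing p='/favetri_', and observe ToolError: not empty.
Now I run shelfsys jot passing p='/wovig_er', c='biredre': created.
I try drawer stash passing k='razijik', v='1971-07-25', and get nil.
I invoke shelfsys dig passing p='/kanale', giving ok.
I use drawer tallyup(), → 1.
Next I call drawer names(), → [razijik].
I run drawer pull passing k='razijik', yielding 1971-07-25.
Using drawer pull passing k='rodrara', and see ToolError: no such key rodrara.
Then shelfsys survey passing p='/', which returns [craplu/, favetri_/, kanale/, wovig_er].

Answer: [craplu/, favetri_/, kanale/, wovig_er]


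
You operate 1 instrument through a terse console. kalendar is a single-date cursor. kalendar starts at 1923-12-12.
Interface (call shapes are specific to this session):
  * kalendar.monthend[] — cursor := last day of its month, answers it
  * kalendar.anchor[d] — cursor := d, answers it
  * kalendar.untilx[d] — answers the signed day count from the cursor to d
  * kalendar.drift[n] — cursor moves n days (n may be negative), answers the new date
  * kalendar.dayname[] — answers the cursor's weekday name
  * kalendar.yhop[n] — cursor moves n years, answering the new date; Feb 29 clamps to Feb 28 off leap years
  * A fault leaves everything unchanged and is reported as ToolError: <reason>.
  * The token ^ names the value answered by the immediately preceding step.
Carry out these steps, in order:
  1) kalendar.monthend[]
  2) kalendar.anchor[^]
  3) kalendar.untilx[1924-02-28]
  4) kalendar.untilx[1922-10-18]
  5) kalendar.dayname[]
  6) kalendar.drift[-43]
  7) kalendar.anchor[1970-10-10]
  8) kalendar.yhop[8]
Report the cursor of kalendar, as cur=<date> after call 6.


Act: monthend[]
Obs: 1923-12-31
Act: anchor[d: ^]
Obs: 1923-12-31
Act: untilx[d: 1924-02-28]
Obs: 59
Act: untilx[d: 1922-10-18]
Obs: -439
Act: dayname[]
Obs: Monday
Act: drift[n: -43]
Obs: 1923-11-18
Act: anchor[d: 1970-10-10]
Obs: 1970-10-10
Act: yhop[n: 8]
Obs: 1978-10-10

Answer: cur=1923-11-18


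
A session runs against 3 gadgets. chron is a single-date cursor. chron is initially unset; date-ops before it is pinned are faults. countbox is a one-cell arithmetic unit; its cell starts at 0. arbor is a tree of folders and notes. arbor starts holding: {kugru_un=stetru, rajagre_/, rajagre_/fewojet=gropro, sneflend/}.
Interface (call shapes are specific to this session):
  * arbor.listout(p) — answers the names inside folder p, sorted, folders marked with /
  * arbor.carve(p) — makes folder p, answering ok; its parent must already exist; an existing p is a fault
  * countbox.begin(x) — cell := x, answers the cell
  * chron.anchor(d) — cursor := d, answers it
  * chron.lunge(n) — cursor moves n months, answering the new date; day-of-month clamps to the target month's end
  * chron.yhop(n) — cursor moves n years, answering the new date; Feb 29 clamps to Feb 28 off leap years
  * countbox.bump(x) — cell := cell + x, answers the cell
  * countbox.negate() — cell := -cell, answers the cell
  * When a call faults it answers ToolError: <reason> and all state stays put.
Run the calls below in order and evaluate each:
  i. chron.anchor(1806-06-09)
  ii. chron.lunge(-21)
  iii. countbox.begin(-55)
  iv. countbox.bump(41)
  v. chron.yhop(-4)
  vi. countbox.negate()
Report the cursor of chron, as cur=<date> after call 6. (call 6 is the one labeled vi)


Answer: cur=1800-09-09

Derivation:
I run anchor(1806-06-09), which returns 1806-06-09.
Now I run lunge(-21), giving 1804-09-09.
I invoke begin(-55), → -55.
I invoke bump(41): -14.
Calling yhop(-4), and get 1800-09-09.
Now I run negate, and get 14.


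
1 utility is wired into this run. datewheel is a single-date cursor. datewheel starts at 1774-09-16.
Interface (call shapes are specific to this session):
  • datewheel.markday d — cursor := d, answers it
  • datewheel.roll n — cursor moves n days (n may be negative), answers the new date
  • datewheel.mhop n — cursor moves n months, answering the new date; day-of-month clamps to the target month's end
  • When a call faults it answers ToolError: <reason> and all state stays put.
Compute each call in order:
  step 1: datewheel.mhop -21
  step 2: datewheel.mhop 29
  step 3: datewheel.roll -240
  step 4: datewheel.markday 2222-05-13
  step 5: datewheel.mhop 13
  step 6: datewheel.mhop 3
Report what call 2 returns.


Answer: 1775-05-16

Derivation:
% datewheel.mhop n: -21
  1772-12-16
% datewheel.mhop n: 29
  1775-05-16
% datewheel.roll n: -240
  1774-09-18
% datewheel.markday d: 2222-05-13
  2222-05-13
% datewheel.mhop n: 13
  2223-06-13
% datewheel.mhop n: 3
  2223-09-13


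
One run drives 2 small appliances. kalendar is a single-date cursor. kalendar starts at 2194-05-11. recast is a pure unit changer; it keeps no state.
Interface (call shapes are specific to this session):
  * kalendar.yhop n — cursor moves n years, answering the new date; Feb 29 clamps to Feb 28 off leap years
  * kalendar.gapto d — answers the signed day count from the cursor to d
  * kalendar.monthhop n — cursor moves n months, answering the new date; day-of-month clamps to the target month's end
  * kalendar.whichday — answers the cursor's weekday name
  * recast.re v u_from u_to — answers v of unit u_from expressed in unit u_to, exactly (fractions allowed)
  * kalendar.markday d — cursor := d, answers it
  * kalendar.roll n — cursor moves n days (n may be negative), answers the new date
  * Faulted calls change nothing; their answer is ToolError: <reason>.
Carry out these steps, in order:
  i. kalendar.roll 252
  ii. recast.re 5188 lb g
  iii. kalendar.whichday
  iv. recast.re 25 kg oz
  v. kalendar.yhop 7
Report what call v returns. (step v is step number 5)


==> roll(252)
<== 2195-01-18
==> re(5188, lb, g)
<== 58830930389/25000
==> whichday()
<== Sunday
==> re(25, kg, oz)
<== 40000000000/45359237
==> yhop(7)
<== 2202-01-18

Answer: 2202-01-18


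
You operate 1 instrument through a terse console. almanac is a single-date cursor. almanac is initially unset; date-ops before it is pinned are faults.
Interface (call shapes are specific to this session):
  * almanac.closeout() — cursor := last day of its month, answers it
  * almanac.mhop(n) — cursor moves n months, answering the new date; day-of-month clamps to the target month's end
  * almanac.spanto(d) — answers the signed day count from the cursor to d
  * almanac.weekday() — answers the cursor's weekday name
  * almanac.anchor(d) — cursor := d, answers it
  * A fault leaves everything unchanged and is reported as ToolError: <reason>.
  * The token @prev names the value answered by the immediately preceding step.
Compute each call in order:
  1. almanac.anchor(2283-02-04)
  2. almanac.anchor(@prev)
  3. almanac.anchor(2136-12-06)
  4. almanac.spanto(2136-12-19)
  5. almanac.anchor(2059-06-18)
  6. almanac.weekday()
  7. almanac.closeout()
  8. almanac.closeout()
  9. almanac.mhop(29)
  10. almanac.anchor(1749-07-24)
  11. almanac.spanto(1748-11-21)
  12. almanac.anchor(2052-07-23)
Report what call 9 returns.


Answer: 2061-11-30

Derivation:
[in] anchor d='2283-02-04'
[out] 2283-02-04
[in] anchor d='@prev'
[out] 2283-02-04
[in] anchor d='2136-12-06'
[out] 2136-12-06
[in] spanto d='2136-12-19'
[out] 13
[in] anchor d='2059-06-18'
[out] 2059-06-18
[in] weekday
[out] Wednesday
[in] closeout
[out] 2059-06-30
[in] closeout
[out] 2059-06-30
[in] mhop n='29'
[out] 2061-11-30
[in] anchor d='1749-07-24'
[out] 1749-07-24
[in] spanto d='1748-11-21'
[out] -245
[in] anchor d='2052-07-23'
[out] 2052-07-23


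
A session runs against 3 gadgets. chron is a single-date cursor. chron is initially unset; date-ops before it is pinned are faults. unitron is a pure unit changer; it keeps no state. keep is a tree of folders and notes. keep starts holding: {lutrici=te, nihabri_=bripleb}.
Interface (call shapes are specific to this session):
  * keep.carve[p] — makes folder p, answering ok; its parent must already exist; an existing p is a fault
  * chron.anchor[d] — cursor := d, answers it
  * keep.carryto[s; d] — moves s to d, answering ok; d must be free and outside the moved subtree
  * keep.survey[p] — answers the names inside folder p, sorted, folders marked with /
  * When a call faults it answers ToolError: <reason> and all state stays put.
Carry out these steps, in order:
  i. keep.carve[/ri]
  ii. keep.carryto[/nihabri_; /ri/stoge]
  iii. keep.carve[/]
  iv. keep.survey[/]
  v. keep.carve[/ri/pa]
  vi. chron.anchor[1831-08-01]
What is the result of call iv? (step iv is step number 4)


% 1. keep.carve(p='/ri') : ok
% 2. keep.carryto(s='/nihabri_', d='/ri/stoge') : ok
% 3. keep.carve(p='/') : ToolError: exists
% 4. keep.survey(p='/') : [lutrici, ri/]
% 5. keep.carve(p='/ri/pa') : ok
% 6. chron.anchor(d='1831-08-01') : 1831-08-01

Answer: [lutrici, ri/]


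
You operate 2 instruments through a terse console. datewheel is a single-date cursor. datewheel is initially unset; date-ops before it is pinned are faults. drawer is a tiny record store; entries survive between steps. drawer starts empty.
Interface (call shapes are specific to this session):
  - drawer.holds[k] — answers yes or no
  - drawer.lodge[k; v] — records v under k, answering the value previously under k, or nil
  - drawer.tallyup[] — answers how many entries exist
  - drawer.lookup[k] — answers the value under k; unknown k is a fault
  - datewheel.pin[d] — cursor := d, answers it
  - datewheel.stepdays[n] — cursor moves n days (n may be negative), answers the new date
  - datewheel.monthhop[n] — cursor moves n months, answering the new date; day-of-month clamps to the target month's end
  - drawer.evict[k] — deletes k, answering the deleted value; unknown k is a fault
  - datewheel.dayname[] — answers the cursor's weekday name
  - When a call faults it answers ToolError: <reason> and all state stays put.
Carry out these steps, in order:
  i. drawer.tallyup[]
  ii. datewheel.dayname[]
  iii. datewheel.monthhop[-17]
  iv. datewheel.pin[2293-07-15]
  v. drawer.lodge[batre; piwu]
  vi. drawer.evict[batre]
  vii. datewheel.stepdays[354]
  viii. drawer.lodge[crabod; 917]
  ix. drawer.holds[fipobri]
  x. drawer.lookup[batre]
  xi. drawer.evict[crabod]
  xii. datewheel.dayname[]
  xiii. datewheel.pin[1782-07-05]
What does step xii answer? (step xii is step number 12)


-> tallyup()
<- 0
-> dayname()
<- ToolError: no date set
-> monthhop(n='-17')
<- ToolError: no date set
-> pin(d='2293-07-15')
<- 2293-07-15
-> lodge(k='batre', v='piwu')
<- nil
-> evict(k='batre')
<- piwu
-> stepdays(n='354')
<- 2294-07-04
-> lodge(k='crabod', v='917')
<- nil
-> holds(k='fipobri')
<- no
-> lookup(k='batre')
<- ToolError: no such key batre
-> evict(k='crabod')
<- 917
-> dayname()
<- Wednesday
-> pin(d='1782-07-05')
<- 1782-07-05

Answer: Wednesday


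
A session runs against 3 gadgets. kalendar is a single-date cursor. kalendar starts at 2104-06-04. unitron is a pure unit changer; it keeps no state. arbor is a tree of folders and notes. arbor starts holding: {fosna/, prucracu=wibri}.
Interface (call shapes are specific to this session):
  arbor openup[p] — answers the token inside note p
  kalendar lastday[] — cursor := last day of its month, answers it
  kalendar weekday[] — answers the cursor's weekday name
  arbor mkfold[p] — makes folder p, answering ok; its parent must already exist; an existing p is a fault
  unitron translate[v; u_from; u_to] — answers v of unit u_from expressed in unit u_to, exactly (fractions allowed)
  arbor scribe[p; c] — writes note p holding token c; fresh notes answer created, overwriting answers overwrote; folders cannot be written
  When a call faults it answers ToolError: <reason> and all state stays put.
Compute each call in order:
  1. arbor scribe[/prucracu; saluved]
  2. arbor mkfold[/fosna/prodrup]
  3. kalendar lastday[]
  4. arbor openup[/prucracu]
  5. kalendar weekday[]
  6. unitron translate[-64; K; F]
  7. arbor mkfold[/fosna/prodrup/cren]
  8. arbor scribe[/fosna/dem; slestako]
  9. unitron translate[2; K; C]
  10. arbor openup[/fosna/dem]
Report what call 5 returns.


Answer: Monday

Derivation:
! arbor scribe(p→/prucracu, c→saluved) ~> overwrote
! arbor mkfold(p→/fosna/prodrup) ~> ok
! kalendar lastday() ~> 2104-06-30
! arbor openup(p→/prucracu) ~> saluved
! kalendar weekday() ~> Monday
! unitron translate(v→-64, u_from→K, u_to→F) ~> -57487/100
! arbor mkfold(p→/fosna/prodrup/cren) ~> ok
! arbor scribe(p→/fosna/dem, c→slestako) ~> created
! unitron translate(v→2, u_from→K, u_to→C) ~> -5423/20
! arbor openup(p→/fosna/dem) ~> slestako


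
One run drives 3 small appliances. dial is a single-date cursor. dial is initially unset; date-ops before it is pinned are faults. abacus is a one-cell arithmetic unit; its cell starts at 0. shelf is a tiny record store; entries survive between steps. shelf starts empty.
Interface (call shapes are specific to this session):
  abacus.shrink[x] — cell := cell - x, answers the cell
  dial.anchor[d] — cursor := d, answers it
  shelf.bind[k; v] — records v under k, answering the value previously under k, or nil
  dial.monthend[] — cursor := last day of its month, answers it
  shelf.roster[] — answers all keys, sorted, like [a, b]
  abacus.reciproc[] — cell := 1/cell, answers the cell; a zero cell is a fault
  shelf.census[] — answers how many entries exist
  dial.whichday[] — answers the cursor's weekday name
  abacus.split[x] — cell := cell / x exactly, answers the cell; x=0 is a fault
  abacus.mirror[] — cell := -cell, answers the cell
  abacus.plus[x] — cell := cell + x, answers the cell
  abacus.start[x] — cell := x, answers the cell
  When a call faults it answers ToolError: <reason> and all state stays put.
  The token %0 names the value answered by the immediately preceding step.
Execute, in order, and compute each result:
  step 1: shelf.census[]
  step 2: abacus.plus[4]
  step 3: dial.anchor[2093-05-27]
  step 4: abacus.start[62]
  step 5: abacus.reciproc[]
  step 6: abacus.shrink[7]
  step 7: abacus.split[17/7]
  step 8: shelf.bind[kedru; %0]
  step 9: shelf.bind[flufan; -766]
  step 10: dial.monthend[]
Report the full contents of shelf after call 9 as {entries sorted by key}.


CALL shelf.census[]
RET  0
CALL abacus.plus[x='4']
RET  4
CALL dial.anchor[d='2093-05-27']
RET  2093-05-27
CALL abacus.start[x='62']
RET  62
CALL abacus.reciproc[]
RET  1/62
CALL abacus.shrink[x='7']
RET  -433/62
CALL abacus.split[x='17/7']
RET  -3031/1054
CALL shelf.bind[k='kedru'; v='%0']
RET  nil
CALL shelf.bind[k='flufan'; v='-766']
RET  nil
CALL dial.monthend[]
RET  2093-05-31

Answer: {flufan=-766, kedru=-3031/1054}


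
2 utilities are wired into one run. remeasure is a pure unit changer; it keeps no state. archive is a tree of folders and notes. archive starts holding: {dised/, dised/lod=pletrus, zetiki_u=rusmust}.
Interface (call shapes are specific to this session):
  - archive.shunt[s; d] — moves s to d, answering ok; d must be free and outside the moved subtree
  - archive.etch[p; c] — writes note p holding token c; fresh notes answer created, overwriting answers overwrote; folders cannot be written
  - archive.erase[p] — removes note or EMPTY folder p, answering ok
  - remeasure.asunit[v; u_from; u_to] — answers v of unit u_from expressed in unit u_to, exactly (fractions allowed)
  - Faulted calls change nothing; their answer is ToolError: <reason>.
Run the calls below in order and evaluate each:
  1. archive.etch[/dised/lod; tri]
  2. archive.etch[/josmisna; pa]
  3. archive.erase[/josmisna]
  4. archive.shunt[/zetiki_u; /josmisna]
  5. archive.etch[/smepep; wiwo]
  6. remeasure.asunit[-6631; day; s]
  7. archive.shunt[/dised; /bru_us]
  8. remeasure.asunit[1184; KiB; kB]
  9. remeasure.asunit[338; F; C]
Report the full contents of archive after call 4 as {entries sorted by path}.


Answer: {dised/, dised/lod=tri, josmisna=rusmust}

Derivation:
==> archive.etch(/dised/lod, tri)
<== overwrote
==> archive.etch(/josmisna, pa)
<== created
==> archive.erase(/josmisna)
<== ok
==> archive.shunt(/zetiki_u, /josmisna)
<== ok
==> archive.etch(/smepep, wiwo)
<== created
==> remeasure.asunit(-6631, day, s)
<== -572918400
==> archive.shunt(/dised, /bru_us)
<== ok
==> remeasure.asunit(1184, KiB, kB)
<== 151552/125
==> remeasure.asunit(338, F, C)
<== 170


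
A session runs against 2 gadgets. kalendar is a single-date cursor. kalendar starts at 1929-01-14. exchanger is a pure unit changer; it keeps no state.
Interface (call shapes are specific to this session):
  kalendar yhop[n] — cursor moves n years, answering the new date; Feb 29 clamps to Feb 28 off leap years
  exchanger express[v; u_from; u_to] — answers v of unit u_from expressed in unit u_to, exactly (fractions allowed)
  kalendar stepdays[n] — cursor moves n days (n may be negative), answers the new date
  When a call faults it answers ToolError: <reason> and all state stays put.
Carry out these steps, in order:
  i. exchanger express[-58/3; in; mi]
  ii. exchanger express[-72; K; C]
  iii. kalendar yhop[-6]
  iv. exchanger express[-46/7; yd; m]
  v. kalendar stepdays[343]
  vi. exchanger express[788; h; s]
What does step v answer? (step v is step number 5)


Answer: 1923-12-23

Derivation:
-> exchanger express(v: -58/3, u_from: in, u_to: mi)
<- -29/95040
-> exchanger express(v: -72, u_from: K, u_to: C)
<- -6903/20
-> kalendar yhop(n: -6)
<- 1923-01-14
-> exchanger express(v: -46/7, u_from: yd, u_to: m)
<- -26289/4375
-> kalendar stepdays(n: 343)
<- 1923-12-23
-> exchanger express(v: 788, u_from: h, u_to: s)
<- 2836800


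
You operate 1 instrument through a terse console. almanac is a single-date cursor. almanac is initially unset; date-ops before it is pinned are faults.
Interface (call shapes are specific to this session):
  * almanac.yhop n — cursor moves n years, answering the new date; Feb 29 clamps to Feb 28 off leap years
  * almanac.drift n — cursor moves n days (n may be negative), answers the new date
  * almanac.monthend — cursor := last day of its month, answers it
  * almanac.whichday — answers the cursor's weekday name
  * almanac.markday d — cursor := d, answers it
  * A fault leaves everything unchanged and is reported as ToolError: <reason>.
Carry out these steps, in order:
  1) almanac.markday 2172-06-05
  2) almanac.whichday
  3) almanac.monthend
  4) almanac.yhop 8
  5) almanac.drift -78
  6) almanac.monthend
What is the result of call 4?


>> markday(d='2172-06-05')
<< 2172-06-05
>> whichday()
<< Friday
>> monthend()
<< 2172-06-30
>> yhop(n='8')
<< 2180-06-30
>> drift(n='-78')
<< 2180-04-13
>> monthend()
<< 2180-04-30

Answer: 2180-06-30


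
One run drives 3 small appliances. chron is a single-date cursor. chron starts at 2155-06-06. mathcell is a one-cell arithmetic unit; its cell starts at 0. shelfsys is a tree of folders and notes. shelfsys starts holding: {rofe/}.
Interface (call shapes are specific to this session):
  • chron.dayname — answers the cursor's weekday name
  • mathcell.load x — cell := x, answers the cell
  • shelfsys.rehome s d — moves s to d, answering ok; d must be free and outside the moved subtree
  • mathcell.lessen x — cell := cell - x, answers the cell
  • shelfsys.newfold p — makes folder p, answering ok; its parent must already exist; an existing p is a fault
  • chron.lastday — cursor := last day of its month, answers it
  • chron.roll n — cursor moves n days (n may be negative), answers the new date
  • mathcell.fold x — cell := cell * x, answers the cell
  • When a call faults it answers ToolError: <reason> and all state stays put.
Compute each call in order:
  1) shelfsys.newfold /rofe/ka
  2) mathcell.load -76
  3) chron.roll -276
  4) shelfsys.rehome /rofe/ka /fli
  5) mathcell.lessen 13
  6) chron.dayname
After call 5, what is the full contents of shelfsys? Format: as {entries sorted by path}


Answer: {fli/, rofe/}

Derivation:
→ shelfsys.newfold(p='/rofe/ka')
← ok
→ mathcell.load(x='-76')
← -76
→ chron.roll(n='-276')
← 2154-09-03
→ shelfsys.rehome(s='/rofe/ka', d='/fli')
← ok
→ mathcell.lessen(x='13')
← -89
→ chron.dayname()
← Tuesday


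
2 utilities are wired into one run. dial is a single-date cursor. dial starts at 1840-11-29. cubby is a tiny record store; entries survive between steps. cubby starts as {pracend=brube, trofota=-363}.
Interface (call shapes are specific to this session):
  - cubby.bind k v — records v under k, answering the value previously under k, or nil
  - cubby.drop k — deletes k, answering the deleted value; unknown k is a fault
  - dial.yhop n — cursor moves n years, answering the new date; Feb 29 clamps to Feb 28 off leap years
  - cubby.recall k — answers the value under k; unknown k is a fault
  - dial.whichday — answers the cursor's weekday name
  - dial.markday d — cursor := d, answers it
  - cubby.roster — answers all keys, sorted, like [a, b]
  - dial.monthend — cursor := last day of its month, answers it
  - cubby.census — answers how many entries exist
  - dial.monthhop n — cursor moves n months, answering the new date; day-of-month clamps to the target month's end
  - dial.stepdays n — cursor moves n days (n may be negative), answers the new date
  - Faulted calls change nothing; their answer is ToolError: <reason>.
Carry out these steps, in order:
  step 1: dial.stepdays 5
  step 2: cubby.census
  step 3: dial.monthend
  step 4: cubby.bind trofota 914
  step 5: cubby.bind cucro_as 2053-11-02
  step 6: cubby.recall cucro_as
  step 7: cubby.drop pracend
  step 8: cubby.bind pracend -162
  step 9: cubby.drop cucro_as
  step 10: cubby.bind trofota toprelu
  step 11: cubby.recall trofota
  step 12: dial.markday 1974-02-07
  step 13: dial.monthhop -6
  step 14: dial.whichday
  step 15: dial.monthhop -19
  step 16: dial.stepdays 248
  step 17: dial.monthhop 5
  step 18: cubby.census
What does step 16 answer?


;; dial.stepdays(n='5') -> 1840-12-04
;; cubby.census() -> 2
;; dial.monthend() -> 1840-12-31
;; cubby.bind(k='trofota', v='914') -> -363
;; cubby.bind(k='cucro_as', v='2053-11-02') -> nil
;; cubby.recall(k='cucro_as') -> 2053-11-02
;; cubby.drop(k='pracend') -> brube
;; cubby.bind(k='pracend', v='-162') -> nil
;; cubby.drop(k='cucro_as') -> 2053-11-02
;; cubby.bind(k='trofota', v='toprelu') -> 914
;; cubby.recall(k='trofota') -> toprelu
;; dial.markday(d='1974-02-07') -> 1974-02-07
;; dial.monthhop(n='-6') -> 1973-08-07
;; dial.whichday() -> Tuesday
;; dial.monthhop(n='-19') -> 1972-01-07
;; dial.stepdays(n='248') -> 1972-09-11
;; dial.monthhop(n='5') -> 1973-02-11
;; cubby.census() -> 2

Answer: 1972-09-11
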